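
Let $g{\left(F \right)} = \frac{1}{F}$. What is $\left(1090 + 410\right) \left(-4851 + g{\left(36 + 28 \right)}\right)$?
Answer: $- \frac{116423625}{16} \approx -7.2765 \cdot 10^{6}$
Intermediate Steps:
$\left(1090 + 410\right) \left(-4851 + g{\left(36 + 28 \right)}\right) = \left(1090 + 410\right) \left(-4851 + \frac{1}{36 + 28}\right) = 1500 \left(-4851 + \frac{1}{64}\right) = 1500 \left(- \frac{310463}{64}\right) = - \frac{116423625}{16}$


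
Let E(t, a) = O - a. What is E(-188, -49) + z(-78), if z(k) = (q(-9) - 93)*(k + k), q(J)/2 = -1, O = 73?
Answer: 14942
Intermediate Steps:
q(J) = -2 (q(J) = 2*(-1) = -2)
E(t, a) = 73 - a
z(k) = -190*k (z(k) = (-2 - 93)*(k + k) = -190*k)
E(-188, -49) + z(-78) = (73 - 1*(-49)) - 190*(-78) = (73 + 49) + 14820 = 122 + 14820 = 14942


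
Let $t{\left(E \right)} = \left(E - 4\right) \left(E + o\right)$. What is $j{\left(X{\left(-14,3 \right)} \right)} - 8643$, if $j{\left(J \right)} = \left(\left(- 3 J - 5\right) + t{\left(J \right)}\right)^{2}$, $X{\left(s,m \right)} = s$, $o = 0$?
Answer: $74878$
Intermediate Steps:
$t{\left(E \right)} = E \left(-4 + E\right)$ ($t{\left(E \right)} = \left(E - 4\right) \left(E + 0\right) = \left(-4 + E\right) E = E \left(-4 + E\right)$)
$j{\left(J \right)} = \left(-5 - 3 J + J \left(-4 + J\right)\right)^{2}$ ($j{\left(J \right)} = \left(\left(- 3 J - 5\right) + J \left(-4 + J\right)\right)^{2} = \left(\left(-5 - 3 J\right) + J \left(-4 + J\right)\right)^{2} = \left(-5 - 3 J + J \left(-4 + J\right)\right)^{2}$)
$j{\left(X{\left(-14,3 \right)} \right)} - 8643 = \left(-5 + \left(-14\right)^{2} - -98\right)^{2} - 8643 = \left(-5 + 196 + 98\right)^{2} - 8643 = 289^{2} - 8643 = 83521 - 8643 = 74878$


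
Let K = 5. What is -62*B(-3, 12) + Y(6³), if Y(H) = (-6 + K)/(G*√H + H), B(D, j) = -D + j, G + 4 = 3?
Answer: -199951/215 - √6/7740 ≈ -930.00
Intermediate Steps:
G = -1 (G = -4 + 3 = -1)
B(D, j) = j - D
Y(H) = -1/(H - √H) (Y(H) = (-6 + 5)/(-√H + H) = -1/(H - √H))
-62*B(-3, 12) + Y(6³) = -62*(12 - 1*(-3)) + 1/(√(6³) - 1*6³) = -62*(12 + 3) + 1/(√216 - 1*216) = -62*15 + 1/(6*√6 - 216) = -930 + 1/(-216 + 6*√6)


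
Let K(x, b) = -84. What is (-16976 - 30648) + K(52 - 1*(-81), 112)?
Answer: -47708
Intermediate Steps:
(-16976 - 30648) + K(52 - 1*(-81), 112) = (-16976 - 30648) - 84 = -47624 - 84 = -47708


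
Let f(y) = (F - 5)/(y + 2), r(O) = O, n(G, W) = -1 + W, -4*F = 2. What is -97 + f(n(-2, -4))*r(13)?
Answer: -439/6 ≈ -73.167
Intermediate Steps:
F = -½ (F = -¼*2 = -½ ≈ -0.50000)
f(y) = -11/(2*(2 + y)) (f(y) = (-½ - 5)/(y + 2) = -11/(2*(2 + y)))
-97 + f(n(-2, -4))*r(13) = -97 - 11/(4 + 2*(-1 - 4))*13 = -97 - 11/(4 + 2*(-5))*13 = -97 - 11/(4 - 10)*13 = -97 - 11/(-6)*13 = -97 - 11*(-⅙)*13 = -97 + (11/6)*13 = -97 + 143/6 = -439/6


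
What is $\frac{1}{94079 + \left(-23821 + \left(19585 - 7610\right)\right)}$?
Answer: $\frac{1}{82233} \approx 1.2161 \cdot 10^{-5}$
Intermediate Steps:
$\frac{1}{94079 + \left(-23821 + \left(19585 - 7610\right)\right)} = \frac{1}{94079 + \left(-23821 + 11975\right)} = \frac{1}{94079 - 11846} = \frac{1}{82233}$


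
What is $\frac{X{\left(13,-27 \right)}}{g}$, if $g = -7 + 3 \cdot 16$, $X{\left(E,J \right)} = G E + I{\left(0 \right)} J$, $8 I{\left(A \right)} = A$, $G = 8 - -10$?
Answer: $\frac{234}{41} \approx 5.7073$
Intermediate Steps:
$G = 18$ ($G = 8 + 10 = 18$)
$I{\left(A \right)} = \frac{A}{8}$
$X{\left(E,J \right)} = 18 E$ ($X{\left(E,J \right)} = 18 E + \frac{1}{8} \cdot 0 J = 18 E + 0 J = 18 E + 0 = 18 E$)
$g = 41$ ($g = -7 + 48 = 41$)
$\frac{X{\left(13,-27 \right)}}{g} = \frac{18 \cdot 13}{41} = 234 \cdot \frac{1}{41} = \frac{234}{41}$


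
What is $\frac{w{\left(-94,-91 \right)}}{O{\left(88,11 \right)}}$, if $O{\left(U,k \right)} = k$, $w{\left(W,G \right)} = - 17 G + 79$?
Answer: $\frac{1626}{11} \approx 147.82$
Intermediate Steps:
$w{\left(W,G \right)} = 79 - 17 G$
$\frac{w{\left(-94,-91 \right)}}{O{\left(88,11 \right)}} = \frac{79 - -1547}{11} = \left(79 + 1547\right) \frac{1}{11} = 1626 \cdot \frac{1}{11} = \frac{1626}{11}$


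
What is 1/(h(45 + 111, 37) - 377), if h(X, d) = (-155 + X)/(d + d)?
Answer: -74/27897 ≈ -0.0026526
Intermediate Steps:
h(X, d) = (-155 + X)/(2*d) (h(X, d) = (-155 + X)/((2*d)) = (-155 + X)*(1/(2*d)) = (-155 + X)/(2*d))
1/(h(45 + 111, 37) - 377) = 1/((½)*(-155 + (45 + 111))/37 - 377) = 1/((½)*(1/37)*(-155 + 156) - 377) = 1/((½)*(1/37)*1 - 377) = 1/(1/74 - 377) = 1/(-27897/74) = -74/27897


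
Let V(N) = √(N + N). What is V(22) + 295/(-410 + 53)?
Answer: -295/357 + 2*√11 ≈ 5.8069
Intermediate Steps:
V(N) = √2*√N (V(N) = √(2*N) = √2*√N)
V(22) + 295/(-410 + 53) = √2*√22 + 295/(-410 + 53) = 2*√11 + 295/(-357) = 2*√11 - 1/357*295 = 2*√11 - 295/357 = -295/357 + 2*√11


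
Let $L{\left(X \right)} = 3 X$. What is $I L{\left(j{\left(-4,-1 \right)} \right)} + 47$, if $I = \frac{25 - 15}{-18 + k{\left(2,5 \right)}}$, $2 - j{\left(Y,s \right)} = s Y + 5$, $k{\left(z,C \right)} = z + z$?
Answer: $62$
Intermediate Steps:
$k{\left(z,C \right)} = 2 z$
$j{\left(Y,s \right)} = -3 - Y s$ ($j{\left(Y,s \right)} = 2 - \left(s Y + 5\right) = 2 - \left(Y s + 5\right) = 2 - \left(5 + Y s\right) = -3 - Y s$)
$I = - \frac{5}{7}$ ($I = \frac{25 - 15}{-18 + 2 \cdot 2} = \frac{10}{-18 + 4} = \frac{10}{-14} = 10 \left(- \frac{1}{14}\right) = - \frac{5}{7} \approx -0.71429$)
$I L{\left(j{\left(-4,-1 \right)} \right)} + 47 = - \frac{5 \cdot 3 \left(-3 - \left(-4\right) \left(-1\right)\right)}{7} + 47 = - \frac{5 \cdot 3 \left(-3 - 4\right)}{7} + 47 = - \frac{5 \cdot 3 \left(-7\right)}{7} + 47 = \left(- \frac{5}{7}\right) \left(-21\right) + 47 = 15 + 47 = 62$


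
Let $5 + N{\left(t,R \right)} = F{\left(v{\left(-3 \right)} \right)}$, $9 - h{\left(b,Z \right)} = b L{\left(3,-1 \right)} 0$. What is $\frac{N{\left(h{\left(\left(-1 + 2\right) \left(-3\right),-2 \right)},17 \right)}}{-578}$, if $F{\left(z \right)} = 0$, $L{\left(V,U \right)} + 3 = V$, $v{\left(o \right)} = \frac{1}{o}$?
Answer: $\frac{5}{578} \approx 0.0086505$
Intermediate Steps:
$L{\left(V,U \right)} = -3 + V$
$h{\left(b,Z \right)} = 9$ ($h{\left(b,Z \right)} = 9 - b \left(-3 + 3\right) 0 = 9 - b 0 \cdot 0 = 9 - 0 \cdot 0 = 9 - 0 = 9 + 0 = 9$)
$N{\left(t,R \right)} = -5$ ($N{\left(t,R \right)} = -5 + 0 = -5$)
$\frac{N{\left(h{\left(\left(-1 + 2\right) \left(-3\right),-2 \right)},17 \right)}}{-578} = - \frac{5}{-578} = \left(-5\right) \left(- \frac{1}{578}\right) = \frac{5}{578}$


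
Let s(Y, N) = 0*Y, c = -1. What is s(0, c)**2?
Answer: 0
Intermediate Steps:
s(Y, N) = 0
s(0, c)**2 = 0**2 = 0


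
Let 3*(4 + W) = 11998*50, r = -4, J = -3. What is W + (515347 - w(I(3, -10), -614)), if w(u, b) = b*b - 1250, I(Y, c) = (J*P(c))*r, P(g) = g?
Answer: 1018691/3 ≈ 3.3956e+5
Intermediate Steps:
W = 599888/3 (W = -4 + (11998*50)/3 = -4 + (1/3)*599900 = -4 + 599900/3 = 599888/3 ≈ 1.9996e+5)
I(Y, c) = 12*c (I(Y, c) = -3*c*(-4) = 12*c)
w(u, b) = -1250 + b**2 (w(u, b) = b**2 - 1250 = -1250 + b**2)
W + (515347 - w(I(3, -10), -614)) = 599888/3 + (515347 - (-1250 + (-614)**2)) = 599888/3 + (515347 - (-1250 + 376996)) = 599888/3 + (515347 - 1*375746) = 599888/3 + (515347 - 375746) = 599888/3 + 139601 = 1018691/3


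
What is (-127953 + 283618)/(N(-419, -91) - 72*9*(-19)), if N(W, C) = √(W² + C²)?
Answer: 958273740/75700751 - 155665*√183842/151401502 ≈ 12.218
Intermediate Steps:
N(W, C) = √(C² + W²)
(-127953 + 283618)/(N(-419, -91) - 72*9*(-19)) = (-127953 + 283618)/(√((-91)² + (-419)²) - 72*9*(-19)) = 155665/(√(8281 + 175561) - 648*(-19)) = 155665/(√183842 + 12312) = 155665/(12312 + √183842)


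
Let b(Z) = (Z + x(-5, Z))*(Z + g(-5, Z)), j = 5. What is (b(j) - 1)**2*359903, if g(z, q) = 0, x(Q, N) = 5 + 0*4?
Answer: 864127103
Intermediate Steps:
x(Q, N) = 5 (x(Q, N) = 5 + 0 = 5)
b(Z) = Z*(5 + Z) (b(Z) = (Z + 5)*(Z + 0) = (5 + Z)*Z = Z*(5 + Z))
(b(j) - 1)**2*359903 = (5*(5 + 5) - 1)**2*359903 = (5*10 - 1)**2*359903 = (50 - 1)**2*359903 = 49**2*359903 = 2401*359903 = 864127103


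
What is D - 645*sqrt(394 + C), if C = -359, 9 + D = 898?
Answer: 889 - 645*sqrt(35) ≈ -2926.9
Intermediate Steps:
D = 889 (D = -9 + 898 = 889)
D - 645*sqrt(394 + C) = 889 - 645*sqrt(394 - 359) = 889 - 645*sqrt(35)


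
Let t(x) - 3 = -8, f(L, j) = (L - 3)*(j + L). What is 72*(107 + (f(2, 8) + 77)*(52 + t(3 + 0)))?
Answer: 234432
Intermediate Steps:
f(L, j) = (-3 + L)*(L + j)
t(x) = -5 (t(x) = 3 - 8 = -5)
72*(107 + (f(2, 8) + 77)*(52 + t(3 + 0))) = 72*(107 + ((2² - 3*2 - 3*8 + 2*8) + 77)*(52 - 5)) = 72*(107 + ((4 - 6 - 24 + 16) + 77)*47) = 72*(107 + (-10 + 77)*47) = 72*(107 + 67*47) = 72*(107 + 3149) = 72*3256 = 234432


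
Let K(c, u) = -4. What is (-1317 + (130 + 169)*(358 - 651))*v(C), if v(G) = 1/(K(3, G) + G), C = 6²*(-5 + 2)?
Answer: 22231/28 ≈ 793.96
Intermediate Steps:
C = -108 (C = 36*(-3) = -108)
v(G) = 1/(-4 + G)
(-1317 + (130 + 169)*(358 - 651))*v(C) = (-1317 + (130 + 169)*(358 - 651))/(-4 - 108) = (-1317 + 299*(-293))/(-112) = (-1317 - 87607)*(-1/112) = -88924*(-1/112) = 22231/28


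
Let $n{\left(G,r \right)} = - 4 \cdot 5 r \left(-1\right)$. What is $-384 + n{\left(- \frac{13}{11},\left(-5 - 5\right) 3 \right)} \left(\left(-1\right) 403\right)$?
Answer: $241416$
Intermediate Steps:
$n{\left(G,r \right)} = 20 r$ ($n{\left(G,r \right)} = - 20 r \left(-1\right) = 20 r$)
$-384 + n{\left(- \frac{13}{11},\left(-5 - 5\right) 3 \right)} \left(\left(-1\right) 403\right) = -384 + 20 \left(-5 - 5\right) 3 \left(\left(-1\right) 403\right) = -384 + 20 \left(\left(-10\right) 3\right) \left(-403\right) = -384 + 20 \left(-30\right) \left(-403\right) = -384 - -241800 = -384 + 241800 = 241416$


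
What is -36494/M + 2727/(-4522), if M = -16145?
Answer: 120998453/73007690 ≈ 1.6573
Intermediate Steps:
-36494/M + 2727/(-4522) = -36494/(-16145) + 2727/(-4522) = -36494*(-1/16145) + 2727*(-1/4522) = 36494/16145 - 2727/4522 = 120998453/73007690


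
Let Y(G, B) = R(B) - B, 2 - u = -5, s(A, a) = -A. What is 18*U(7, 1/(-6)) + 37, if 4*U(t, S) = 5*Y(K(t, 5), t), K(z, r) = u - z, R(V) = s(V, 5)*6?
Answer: -2131/2 ≈ -1065.5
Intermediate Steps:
R(V) = -6*V (R(V) = -V*6 = -6*V)
u = 7 (u = 2 - 1*(-5) = 2 + 5 = 7)
K(z, r) = 7 - z
Y(G, B) = -7*B (Y(G, B) = -6*B - B = -7*B)
U(t, S) = -35*t/4 (U(t, S) = (5*(-7*t))/4 = (-35*t)/4 = -35*t/4)
18*U(7, 1/(-6)) + 37 = 18*(-35/4*7) + 37 = 18*(-245/4) + 37 = -2205/2 + 37 = -2131/2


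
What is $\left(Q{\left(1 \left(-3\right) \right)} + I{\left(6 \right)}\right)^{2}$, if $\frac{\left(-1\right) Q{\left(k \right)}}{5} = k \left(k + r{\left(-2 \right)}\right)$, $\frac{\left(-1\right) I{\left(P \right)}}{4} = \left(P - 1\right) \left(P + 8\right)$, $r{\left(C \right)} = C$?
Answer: $126025$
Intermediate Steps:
$I{\left(P \right)} = - 4 \left(-1 + P\right) \left(8 + P\right)$ ($I{\left(P \right)} = - 4 \left(P - 1\right) \left(P + 8\right) = - 4 \left(-1 + P\right) \left(8 + P\right)$)
$Q{\left(k \right)} = - 5 k \left(-2 + k\right)$ ($Q{\left(k \right)} = - 5 k \left(k - 2\right) = - 5 k \left(-2 + k\right)$)
$\left(Q{\left(1 \left(-3\right) \right)} + I{\left(6 \right)}\right)^{2} = \left(5 \cdot 1 \left(-3\right) \left(2 - 1 \left(-3\right)\right) - \left(136 + 144\right)\right)^{2} = \left(5 \left(-3\right) \left(2 - -3\right) - 280\right)^{2} = \left(5 \left(-3\right) \left(2 + 3\right) - 280\right)^{2} = \left(5 \left(-3\right) 5 - 280\right)^{2} = \left(-75 - 280\right)^{2} = \left(-355\right)^{2} = 126025$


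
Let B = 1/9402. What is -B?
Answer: -1/9402 ≈ -0.00010636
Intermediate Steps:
B = 1/9402 ≈ 0.00010636
-B = -1*1/9402 = -1/9402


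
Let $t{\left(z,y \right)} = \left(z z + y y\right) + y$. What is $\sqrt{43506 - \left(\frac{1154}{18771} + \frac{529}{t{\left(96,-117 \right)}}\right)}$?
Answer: $\frac{\sqrt{24569173141128121479}}{23764086} \approx 208.58$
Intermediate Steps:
$t{\left(z,y \right)} = y + y^{2} + z^{2}$ ($t{\left(z,y \right)} = \left(z^{2} + y^{2}\right) + y = \left(y^{2} + z^{2}\right) + y = y + y^{2} + z^{2}$)
$\sqrt{43506 - \left(\frac{1154}{18771} + \frac{529}{t{\left(96,-117 \right)}}\right)} = \sqrt{43506 - \left(\frac{1154}{18771} + \frac{529}{-117 + \left(-117\right)^{2} + 96^{2}}\right)} = \sqrt{43506 - \left(\frac{1154}{18771} + \frac{529}{-117 + 13689 + 9216}\right)} = \sqrt{43506 - \left(\frac{1154}{18771} + \frac{529}{22788}\right)} = \sqrt{43506 - \frac{12075737}{142584516}} = \sqrt{\frac{6203269877359}{142584516}} = \frac{\sqrt{24569173141128121479}}{23764086}$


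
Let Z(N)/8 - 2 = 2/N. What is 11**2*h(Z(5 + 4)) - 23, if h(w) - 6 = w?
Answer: 25687/9 ≈ 2854.1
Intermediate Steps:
Z(N) = 16 + 16/N (Z(N) = 16 + 8*(2/N) = 16 + 16/N)
h(w) = 6 + w
11**2*h(Z(5 + 4)) - 23 = 11**2*(6 + (16 + 16/(5 + 4))) - 23 = 121*(6 + (16 + 16/9)) - 23 = 121*(6 + 160/9) - 23 = 121*(214/9) - 23 = 25894/9 - 23 = 25687/9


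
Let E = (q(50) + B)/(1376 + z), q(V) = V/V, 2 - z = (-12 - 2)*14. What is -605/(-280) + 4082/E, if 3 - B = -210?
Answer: 179914851/5992 ≈ 30026.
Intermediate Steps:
z = 198 (z = 2 - (-12 - 2)*14 = 2 - (-14)*14 = 2 - 1*(-196) = 2 + 196 = 198)
B = 213 (B = 3 - 1*(-210) = 3 + 210 = 213)
q(V) = 1
E = 107/787 (E = (1 + 213)/(1376 + 198) = 214/1574 = 214*(1/1574) = 107/787 ≈ 0.13596)
-605/(-280) + 4082/E = -605/(-280) + 4082/(107/787) = -605*(-1/280) + 4082*(787/107) = 121/56 + 3212534/107 = 179914851/5992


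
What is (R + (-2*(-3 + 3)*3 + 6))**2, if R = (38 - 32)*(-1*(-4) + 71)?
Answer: 207936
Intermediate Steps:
R = 450 (R = 6*(4 + 71) = 6*75 = 450)
(R + (-2*(-3 + 3)*3 + 6))**2 = (450 + (-2*(-3 + 3)*3 + 6))**2 = (450 + (-2*0*3 + 6))**2 = (450 + (0*3 + 6))**2 = (450 + (0 + 6))**2 = (450 + 6)**2 = 456**2 = 207936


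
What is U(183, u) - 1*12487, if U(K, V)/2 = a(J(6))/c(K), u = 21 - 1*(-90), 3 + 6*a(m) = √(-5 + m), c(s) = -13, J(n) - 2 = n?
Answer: -162330/13 - √3/39 ≈ -12487.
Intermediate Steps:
J(n) = 2 + n
a(m) = -½ + √(-5 + m)/6
u = 111 (u = 21 + 90 = 111)
U(K, V) = 1/13 - √3/39 (U(K, V) = 2*((-½ + √(-5 + (2 + 6))/6)/(-13)) = 2*((-½ + √(-5 + 8)/6)*(-1/13)) = 2*((-½ + √3/6)*(-1/13)) = 2*(1/26 - √3/78) = 1/13 - √3/39)
U(183, u) - 1*12487 = (1/13 - √3/39) - 1*12487 = (1/13 - √3/39) - 12487 = -162330/13 - √3/39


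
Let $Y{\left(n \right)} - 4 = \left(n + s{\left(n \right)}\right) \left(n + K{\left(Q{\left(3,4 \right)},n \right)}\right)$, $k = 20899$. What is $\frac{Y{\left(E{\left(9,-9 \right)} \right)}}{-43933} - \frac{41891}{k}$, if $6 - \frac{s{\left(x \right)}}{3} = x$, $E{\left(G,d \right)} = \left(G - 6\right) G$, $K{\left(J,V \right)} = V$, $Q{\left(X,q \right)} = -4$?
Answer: $- \frac{1799853243}{918155767} \approx -1.9603$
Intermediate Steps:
$E{\left(G,d \right)} = G \left(-6 + G\right)$ ($E{\left(G,d \right)} = \left(G - 6\right) G = \left(-6 + G\right) G = G \left(-6 + G\right)$)
$s{\left(x \right)} = 18 - 3 x$
$Y{\left(n \right)} = 4 + 2 n \left(18 - 2 n\right)$ ($Y{\left(n \right)} = 4 + \left(n - \left(-18 + 3 n\right)\right) \left(n + n\right) = 4 + \left(18 - 2 n\right) 2 n = 4 + 2 n \left(18 - 2 n\right)$)
$\frac{Y{\left(E{\left(9,-9 \right)} \right)}}{-43933} - \frac{41891}{k} = \frac{4 - 4 \left(9 \left(-6 + 9\right)\right)^{2} + 36 \cdot 9 \left(-6 + 9\right)}{-43933} - \frac{41891}{20899} = \left(4 - 4 \left(9 \cdot 3\right)^{2} + 36 \cdot 9 \cdot 3\right) \left(- \frac{1}{43933}\right) - \frac{41891}{20899} = \left(4 - 4 \cdot 27^{2} + 36 \cdot 27\right) \left(- \frac{1}{43933}\right) - \frac{41891}{20899} = \left(4 - 2916 + 972\right) \left(- \frac{1}{43933}\right) - \frac{41891}{20899} = \left(-1940\right) \left(- \frac{1}{43933}\right) - \frac{41891}{20899} = \frac{1940}{43933} - \frac{41891}{20899} = - \frac{1799853243}{918155767}$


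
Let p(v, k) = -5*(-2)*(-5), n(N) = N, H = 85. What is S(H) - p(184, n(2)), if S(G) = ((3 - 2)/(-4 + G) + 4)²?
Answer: 433675/6561 ≈ 66.099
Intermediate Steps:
p(v, k) = -50 (p(v, k) = 10*(-5) = -50)
S(G) = (4 + 1/(-4 + G))² (S(G) = (1/(-4 + G) + 4)² = (4 + 1/(-4 + G))²)
S(H) - p(184, n(2)) = (-15 + 4*85)²/(-4 + 85)² - 1*(-50) = (-15 + 340)²/81² + 50 = 325²*(1/6561) + 50 = 105625*(1/6561) + 50 = 105625/6561 + 50 = 433675/6561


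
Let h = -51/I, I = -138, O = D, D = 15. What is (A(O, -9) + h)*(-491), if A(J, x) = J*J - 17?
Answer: -4706235/46 ≈ -1.0231e+5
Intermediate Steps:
O = 15
h = 17/46 (h = -51/(-138) = -51*(-1/138) = 17/46 ≈ 0.36957)
A(J, x) = -17 + J² (A(J, x) = J² - 17 = -17 + J²)
(A(O, -9) + h)*(-491) = ((-17 + 15²) + 17/46)*(-491) = ((-17 + 225) + 17/46)*(-491) = (208 + 17/46)*(-491) = (9585/46)*(-491) = -4706235/46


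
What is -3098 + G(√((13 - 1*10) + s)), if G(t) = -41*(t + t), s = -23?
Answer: -3098 - 164*I*√5 ≈ -3098.0 - 366.72*I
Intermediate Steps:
G(t) = -82*t
-3098 + G(√((13 - 1*10) + s)) = -3098 - 82*√((13 - 1*10) - 23) = -3098 - 82*√((13 - 10) - 23) = -3098 - 82*√(3 - 23) = -3098 - 164*I*√5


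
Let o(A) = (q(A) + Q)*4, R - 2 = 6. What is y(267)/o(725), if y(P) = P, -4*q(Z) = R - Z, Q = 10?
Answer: 267/757 ≈ 0.35271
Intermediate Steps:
R = 8 (R = 2 + 6 = 8)
q(Z) = -2 + Z/4 (q(Z) = -(8 - Z)/4 = -2 + Z/4)
o(A) = 32 + A (o(A) = ((-2 + A/4) + 10)*4 = (8 + A/4)*4 = 32 + A)
y(267)/o(725) = 267/(32 + 725) = 267/757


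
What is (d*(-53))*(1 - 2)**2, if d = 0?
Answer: 0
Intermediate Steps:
(d*(-53))*(1 - 2)**2 = (0*(-53))*(1 - 2)**2 = 0*(-1)**2 = 0*1 = 0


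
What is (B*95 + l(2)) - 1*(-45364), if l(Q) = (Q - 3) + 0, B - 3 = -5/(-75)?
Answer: 136963/3 ≈ 45654.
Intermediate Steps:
B = 46/15 (B = 3 - 5/(-75) = 3 - 5*(-1/75) = 3 + 1/15 = 46/15 ≈ 3.0667)
l(Q) = -3 + Q (l(Q) = (-3 + Q) + 0 = -3 + Q)
(B*95 + l(2)) - 1*(-45364) = ((46/15)*95 + (-3 + 2)) - 1*(-45364) = (874/3 - 1) + 45364 = 871/3 + 45364 = 136963/3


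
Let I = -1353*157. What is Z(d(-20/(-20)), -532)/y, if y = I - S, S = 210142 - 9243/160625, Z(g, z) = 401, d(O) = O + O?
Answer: -64410625/67874172632 ≈ -0.00094897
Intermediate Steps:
d(O) = 2*O
S = 33754049507/160625 (S = 210142 - 9243/160625 = 33754049507/160625 ≈ 2.1014e+5)
I = -212421
y = -67874172632/160625 (y = -212421 - 1*33754049507/160625 = -212421 - 33754049507/160625 = -67874172632/160625 ≈ -4.2256e+5)
Z(d(-20/(-20)), -532)/y = 401/(-67874172632/160625) = 401*(-160625/67874172632) = -64410625/67874172632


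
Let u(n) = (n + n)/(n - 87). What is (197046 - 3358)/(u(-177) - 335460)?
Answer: -8522272/14760181 ≈ -0.57738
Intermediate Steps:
u(n) = 2*n/(-87 + n) (u(n) = (2*n)/(-87 + n) = 2*n/(-87 + n))
(197046 - 3358)/(u(-177) - 335460) = (197046 - 3358)/(2*(-177)/(-87 - 177) - 335460) = 193688/(2*(-177)/(-264) - 335460) = 193688/(2*(-177)*(-1/264) - 335460) = 193688/(59/44 - 335460) = 193688/(-14760181/44) = 193688*(-44/14760181) = -8522272/14760181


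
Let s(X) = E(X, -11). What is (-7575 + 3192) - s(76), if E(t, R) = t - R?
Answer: -4470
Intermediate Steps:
s(X) = 11 + X (s(X) = X - 1*(-11) = X + 11 = 11 + X)
(-7575 + 3192) - s(76) = (-7575 + 3192) - (11 + 76) = -4383 - 1*87 = -4383 - 87 = -4470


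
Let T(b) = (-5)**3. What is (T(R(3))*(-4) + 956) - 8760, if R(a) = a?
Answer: -7304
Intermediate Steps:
T(b) = -125
(T(R(3))*(-4) + 956) - 8760 = (-125*(-4) + 956) - 8760 = (500 + 956) - 8760 = 1456 - 8760 = -7304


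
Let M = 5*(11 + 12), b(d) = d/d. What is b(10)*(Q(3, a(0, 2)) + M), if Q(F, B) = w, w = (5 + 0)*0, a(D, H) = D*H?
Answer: 115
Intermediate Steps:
b(d) = 1
M = 115 (M = 5*23 = 115)
w = 0 (w = 5*0 = 0)
Q(F, B) = 0
b(10)*(Q(3, a(0, 2)) + M) = 1*(0 + 115) = 1*115 = 115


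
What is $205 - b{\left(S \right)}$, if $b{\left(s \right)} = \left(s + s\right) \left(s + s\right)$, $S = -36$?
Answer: $-4979$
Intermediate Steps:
$b{\left(s \right)} = 4 s^{2}$ ($b{\left(s \right)} = 2 s 2 s = 4 s^{2}$)
$205 - b{\left(S \right)} = 205 - 4 \left(-36\right)^{2} = 205 - 4 \cdot 1296 = 205 - 5184 = -4979$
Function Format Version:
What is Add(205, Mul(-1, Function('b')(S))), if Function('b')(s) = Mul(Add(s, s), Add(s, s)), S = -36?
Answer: -4979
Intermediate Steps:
Function('b')(s) = Mul(4, Pow(s, 2)) (Function('b')(s) = Mul(Mul(2, s), Mul(2, s)) = Mul(4, Pow(s, 2)))
Add(205, Mul(-1, Function('b')(S))) = Add(205, Mul(-1, Mul(4, Pow(-36, 2)))) = Add(205, Mul(-1, Mul(4, 1296))) = Add(205, Mul(-1, 5184)) = Add(205, -5184) = -4979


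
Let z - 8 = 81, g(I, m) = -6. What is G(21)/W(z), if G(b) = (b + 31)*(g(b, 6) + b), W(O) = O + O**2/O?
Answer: 390/89 ≈ 4.3820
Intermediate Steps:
z = 89 (z = 8 + 81 = 89)
W(O) = 2*O (W(O) = O + O = 2*O)
G(b) = (-6 + b)*(31 + b) (G(b) = (b + 31)*(-6 + b) = (31 + b)*(-6 + b) = (-6 + b)*(31 + b))
G(21)/W(z) = (-186 + 21**2 + 25*21)/((2*89)) = (-186 + 441 + 525)/178 = 780*(1/178) = 390/89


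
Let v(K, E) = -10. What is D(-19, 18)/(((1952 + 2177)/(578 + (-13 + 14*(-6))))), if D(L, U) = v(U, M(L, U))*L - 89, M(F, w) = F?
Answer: 48581/4129 ≈ 11.766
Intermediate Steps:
D(L, U) = -89 - 10*L (D(L, U) = -10*L - 89 = -89 - 10*L)
D(-19, 18)/(((1952 + 2177)/(578 + (-13 + 14*(-6))))) = (-89 - 10*(-19))/(((1952 + 2177)/(578 + (-13 + 14*(-6))))) = (-89 + 190)/((4129/(578 + (-13 - 84)))) = 101/((4129/(578 - 97))) = 101/((4129/481)) = 101/((4129*(1/481))) = 101/(4129/481) = 101*(481/4129) = 48581/4129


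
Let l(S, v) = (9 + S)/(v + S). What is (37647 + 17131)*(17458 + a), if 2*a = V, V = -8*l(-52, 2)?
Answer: 23903147192/25 ≈ 9.5613e+8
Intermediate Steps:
l(S, v) = (9 + S)/(S + v)
V = -172/25 (V = -8*(9 - 52)/(-52 + 2) = -8*(-43)/(-50) = -(-4)*(-43)/25 = -8*43/50 = -172/25 ≈ -6.8800)
a = -86/25 (a = (½)*(-172/25) = -86/25 ≈ -3.4400)
(37647 + 17131)*(17458 + a) = (37647 + 17131)*(17458 - 86/25) = 54778*(436364/25) = 23903147192/25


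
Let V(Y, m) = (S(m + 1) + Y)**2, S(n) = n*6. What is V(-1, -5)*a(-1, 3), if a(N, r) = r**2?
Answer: 5625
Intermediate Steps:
S(n) = 6*n
V(Y, m) = (6 + Y + 6*m)**2 (V(Y, m) = (6*(m + 1) + Y)**2 = (6*(1 + m) + Y)**2 = ((6 + 6*m) + Y)**2 = (6 + Y + 6*m)**2)
V(-1, -5)*a(-1, 3) = (6 - 1 + 6*(-5))**2*3**2 = (6 - 1 - 30)**2*9 = (-25)**2*9 = 625*9 = 5625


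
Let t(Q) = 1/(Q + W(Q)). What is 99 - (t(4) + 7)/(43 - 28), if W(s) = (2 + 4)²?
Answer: 59119/600 ≈ 98.532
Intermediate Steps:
W(s) = 36 (W(s) = 6² = 36)
t(Q) = 1/(36 + Q) (t(Q) = 1/(Q + 36) = 1/(36 + Q))
99 - (t(4) + 7)/(43 - 28) = 99 - (1/(36 + 4) + 7)/(43 - 28) = 99 - (1/40 + 7)/15 = 99 - 281/(40*15) = 99 - 1*281/600 = 99 - 281/600 = 59119/600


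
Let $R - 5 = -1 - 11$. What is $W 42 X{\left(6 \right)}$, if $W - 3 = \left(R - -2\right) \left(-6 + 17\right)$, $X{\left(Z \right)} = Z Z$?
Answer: $-78624$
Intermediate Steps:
$R = -7$ ($R = 5 - 12 = -7$)
$X{\left(Z \right)} = Z^{2}$
$W = -52$ ($W = 3 + \left(-7 - -2\right) \left(-6 + 17\right) = 3 + \left(-7 + 2\right) 11 = 3 - 55 = -52$)
$W 42 X{\left(6 \right)} = \left(-52\right) 42 \cdot 6^{2} = \left(-2184\right) 36 = -78624$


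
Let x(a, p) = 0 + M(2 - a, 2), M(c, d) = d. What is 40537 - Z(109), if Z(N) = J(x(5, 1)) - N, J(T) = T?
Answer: 40644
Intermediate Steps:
x(a, p) = 2 (x(a, p) = 0 + 2 = 2)
Z(N) = 2 - N
40537 - Z(109) = 40537 - (2 - 1*109) = 40537 - (2 - 109) = 40537 - 1*(-107) = 40537 + 107 = 40644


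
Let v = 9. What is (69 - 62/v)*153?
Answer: 9503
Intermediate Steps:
(69 - 62/v)*153 = (69 - 62/9)*153 = (559/9)*153 = 9503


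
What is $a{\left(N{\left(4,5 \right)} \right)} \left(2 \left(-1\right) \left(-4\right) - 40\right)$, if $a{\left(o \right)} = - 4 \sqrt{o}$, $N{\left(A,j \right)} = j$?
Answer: $128 \sqrt{5} \approx 286.22$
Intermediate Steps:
$a{\left(N{\left(4,5 \right)} \right)} \left(2 \left(-1\right) \left(-4\right) - 40\right) = - 4 \sqrt{5} \left(2 \left(-1\right) \left(-4\right) - 40\right) = - 4 \sqrt{5} \left(\left(-2\right) \left(-4\right) - 40\right) = - 4 \sqrt{5} \left(8 - 40\right) = - 4 \sqrt{5} \left(-32\right) = 128 \sqrt{5}$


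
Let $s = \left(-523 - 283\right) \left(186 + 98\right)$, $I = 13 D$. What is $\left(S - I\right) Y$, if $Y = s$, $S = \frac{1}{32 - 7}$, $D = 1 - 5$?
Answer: $- \frac{297804104}{25} \approx -1.1912 \cdot 10^{7}$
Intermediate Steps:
$D = -4$
$S = \frac{1}{25} \approx 0.04$
$I = -52$ ($I = 13 \left(-4\right) = -52$)
$s = -228904$ ($s = \left(-806\right) 284 = -228904$)
$Y = -228904$
$\left(S - I\right) Y = \left(\frac{1}{25} - -52\right) \left(-228904\right) = \left(\frac{1}{25} + 52\right) \left(-228904\right) = \frac{1301}{25} \left(-228904\right) = - \frac{297804104}{25}$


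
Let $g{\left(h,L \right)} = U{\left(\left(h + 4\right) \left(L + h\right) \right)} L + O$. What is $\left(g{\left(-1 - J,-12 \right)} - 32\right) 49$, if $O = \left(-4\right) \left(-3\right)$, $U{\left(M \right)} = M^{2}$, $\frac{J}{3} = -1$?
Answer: $-2117780$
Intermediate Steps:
$J = -3$ ($J = 3 \left(-1\right) = -3$)
$O = 12$
$g{\left(h,L \right)} = 12 + L \left(4 + h\right)^{2} \left(L + h\right)^{2}$ ($g{\left(h,L \right)} = \left(\left(h + 4\right) \left(L + h\right)\right)^{2} L + 12 = \left(\left(4 + h\right) \left(L + h\right)\right)^{2} L + 12 = \left(4 + h\right)^{2} \left(L + h\right)^{2} L + 12 = L \left(4 + h\right)^{2} \left(L + h\right)^{2} + 12 = 12 + L \left(4 + h\right)^{2} \left(L + h\right)^{2}$)
$\left(g{\left(-1 - J,-12 \right)} - 32\right) 49 = \left(\left(12 - 12 \left(\left(-1 - -3\right)^{2} + 4 \left(-12\right) + 4 \left(-1 - -3\right) - 12 \left(-1 - -3\right)\right)^{2}\right) - 32\right) 49 = \left(\left(12 - 12 \left(\left(-1 + 3\right)^{2} - 48 + 4 \left(-1 + 3\right) - 12 \left(-1 + 3\right)\right)^{2}\right) - 32\right) 49 = \left(\left(12 - 12 \left(2^{2} - 48 + 4 \cdot 2 - 24\right)^{2}\right) - 32\right) 49 = \left(\left(12 - 12 \left(4 - 48 + 8 - 24\right)^{2}\right) - 32\right) 49 = \left(\left(12 - 12 \left(-60\right)^{2}\right) - 32\right) 49 = \left(\left(12 - 43200\right) - 32\right) 49 = \left(-43188 - 32\right) 49 = \left(-43220\right) 49 = -2117780$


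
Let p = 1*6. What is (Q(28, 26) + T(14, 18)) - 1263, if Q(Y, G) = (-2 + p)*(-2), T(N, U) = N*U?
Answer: -1019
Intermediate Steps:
p = 6
Q(Y, G) = -8 (Q(Y, G) = (-2 + 6)*(-2) = 4*(-2) = -8)
(Q(28, 26) + T(14, 18)) - 1263 = (-8 + 14*18) - 1263 = (-8 + 252) - 1263 = 244 - 1263 = -1019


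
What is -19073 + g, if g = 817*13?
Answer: -8452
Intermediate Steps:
g = 10621
-19073 + g = -19073 + 10621 = -8452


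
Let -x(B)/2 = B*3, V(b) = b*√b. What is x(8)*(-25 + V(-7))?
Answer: 1200 + 336*I*√7 ≈ 1200.0 + 888.97*I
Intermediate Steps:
V(b) = b^(3/2)
x(B) = -6*B (x(B) = -2*B*3 = -6*B)
x(8)*(-25 + V(-7)) = (-6*8)*(-25 + (-7)^(3/2)) = -48*(-25 - 7*I*√7) = 1200 + 336*I*√7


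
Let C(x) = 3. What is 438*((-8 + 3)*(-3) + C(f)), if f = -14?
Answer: 7884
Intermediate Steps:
438*((-8 + 3)*(-3) + C(f)) = 438*((-8 + 3)*(-3) + 3) = 438*(-5*(-3) + 3) = 438*(15 + 3) = 438*18 = 7884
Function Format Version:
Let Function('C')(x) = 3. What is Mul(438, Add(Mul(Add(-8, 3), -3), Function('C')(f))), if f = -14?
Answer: 7884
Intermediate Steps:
Mul(438, Add(Mul(Add(-8, 3), -3), Function('C')(f))) = Mul(438, Add(Mul(Add(-8, 3), -3), 3)) = Mul(438, Add(Mul(-5, -3), 3)) = Mul(438, Add(15, 3)) = Mul(438, 18) = 7884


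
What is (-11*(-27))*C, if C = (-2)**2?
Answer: 1188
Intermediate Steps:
C = 4
(-11*(-27))*C = -11*(-27)*4 = 297*4 = 1188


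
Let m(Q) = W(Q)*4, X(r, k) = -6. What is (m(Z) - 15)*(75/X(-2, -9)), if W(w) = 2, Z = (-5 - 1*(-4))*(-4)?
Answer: 175/2 ≈ 87.500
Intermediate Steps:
Z = 4 (Z = (-5 + 4)*(-4) = -1*(-4) = 4)
m(Q) = 8 (m(Q) = 2*4 = 8)
(m(Z) - 15)*(75/X(-2, -9)) = (8 - 15)*(75/(-6)) = -525*(-1)/6 = -7*(-25/2) = 175/2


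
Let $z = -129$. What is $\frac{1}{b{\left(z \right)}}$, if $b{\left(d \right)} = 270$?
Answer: $\frac{1}{270} \approx 0.0037037$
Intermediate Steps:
$\frac{1}{b{\left(z \right)}} = \frac{1}{270}$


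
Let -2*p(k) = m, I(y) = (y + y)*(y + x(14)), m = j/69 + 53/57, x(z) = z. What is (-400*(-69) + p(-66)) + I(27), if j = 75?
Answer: 39084832/1311 ≈ 29813.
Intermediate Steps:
m = 2644/1311 (m = 75/69 + 53/57 = 75*(1/69) + 53*(1/57) = 25/23 + 53/57 = 2644/1311 ≈ 2.0168)
I(y) = 2*y*(14 + y) (I(y) = (y + y)*(y + 14) = (2*y)*(14 + y) = 2*y*(14 + y))
p(k) = -1322/1311 (p(k) = -1/2*2644/1311 = -1322/1311)
(-400*(-69) + p(-66)) + I(27) = (-400*(-69) - 1322/1311) + 2*27*(14 + 27) = (27600 - 1322/1311) + 2*27*41 = 36182278/1311 + 2214 = 39084832/1311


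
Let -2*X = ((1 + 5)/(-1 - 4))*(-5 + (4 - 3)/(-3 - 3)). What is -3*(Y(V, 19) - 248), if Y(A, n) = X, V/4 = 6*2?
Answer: 7533/10 ≈ 753.30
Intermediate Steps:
V = 48 (V = 4*(6*2) = 4*12 = 48)
X = -31/10 (X = -(1 + 5)/(-1 - 4)*(-5 + (4 - 3)/(-3 - 3))/2 = -6/(-5)*(-5 + 1/(-6))/2 = -6*(-⅕)*(-5 + 1*(-⅙))/2 = -(-3)*(-5 - ⅙)/5 = -(-3)*(-31)/(5*6) = -½*31/5 = -31/10 ≈ -3.1000)
Y(A, n) = -31/10
-3*(Y(V, 19) - 248) = -3*(-31/10 - 248) = -3*(-2511/10) = 7533/10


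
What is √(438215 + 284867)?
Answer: √723082 ≈ 850.34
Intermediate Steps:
√(438215 + 284867) = √723082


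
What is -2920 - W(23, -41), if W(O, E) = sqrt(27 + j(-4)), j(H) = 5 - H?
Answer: -2926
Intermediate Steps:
W(O, E) = 6 (W(O, E) = sqrt(27 + (5 - 1*(-4))) = sqrt(27 + (5 + 4)) = sqrt(27 + 9) = sqrt(36) = 6)
-2920 - W(23, -41) = -2920 - 1*6 = -2920 - 6 = -2926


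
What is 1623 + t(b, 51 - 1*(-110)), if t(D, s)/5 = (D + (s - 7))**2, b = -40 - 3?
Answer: 63228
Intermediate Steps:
b = -43
t(D, s) = 5*(-7 + D + s)**2 (t(D, s) = 5*(D + (s - 7))**2 = 5*(D + (-7 + s))**2 = 5*(-7 + D + s)**2)
1623 + t(b, 51 - 1*(-110)) = 1623 + 5*(-7 - 43 + (51 - 1*(-110)))**2 = 1623 + 5*(-7 - 43 + (51 + 110))**2 = 1623 + 5*(-7 - 43 + 161)**2 = 1623 + 5*111**2 = 1623 + 5*12321 = 1623 + 61605 = 63228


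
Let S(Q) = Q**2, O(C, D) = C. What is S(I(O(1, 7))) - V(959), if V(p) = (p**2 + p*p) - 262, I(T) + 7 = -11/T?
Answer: -1838776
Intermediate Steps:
I(T) = -7 - 11/T
V(p) = -262 + 2*p**2 (V(p) = (p**2 + p**2) - 262 = 2*p**2 - 262 = -262 + 2*p**2)
S(I(O(1, 7))) - V(959) = (-7 - 11/1)**2 - (-262 + 2*959**2) = (-7 - 11*1)**2 - (-262 + 2*919681) = (-7 - 11)**2 - (-262 + 1839362) = (-18)**2 - 1*1839100 = 324 - 1839100 = -1838776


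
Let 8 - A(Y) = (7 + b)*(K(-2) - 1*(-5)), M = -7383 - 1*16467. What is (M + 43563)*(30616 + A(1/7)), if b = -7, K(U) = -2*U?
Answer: 603690912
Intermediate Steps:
M = -23850 (M = -7383 - 16467 = -23850)
A(Y) = 8 (A(Y) = 8 - (7 - 7)*(-2*(-2) - 1*(-5)) = 8 - 0*(4 + 5) = 8 - 0*9 = 8 - 1*0 = 8 + 0 = 8)
(M + 43563)*(30616 + A(1/7)) = (-23850 + 43563)*(30616 + 8) = 19713*30624 = 603690912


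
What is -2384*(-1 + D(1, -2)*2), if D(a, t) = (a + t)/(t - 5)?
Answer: 11920/7 ≈ 1702.9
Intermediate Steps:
D(a, t) = (a + t)/(-5 + t)
-2384*(-1 + D(1, -2)*2) = -2384*(-1 + ((1 - 2)/(-5 - 2))*2) = -2384*(-1 + (-1/(-7))*2) = -2384*(-1 - 1/7*(-1)*2) = -2384*(-1 + (1/7)*2) = -2384*(-1 + 2/7) = -2384*(-5/7) = 11920/7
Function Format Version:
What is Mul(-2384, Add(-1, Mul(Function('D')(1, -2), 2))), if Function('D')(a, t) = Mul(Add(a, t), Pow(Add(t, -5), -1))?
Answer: Rational(11920, 7) ≈ 1702.9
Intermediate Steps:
Function('D')(a, t) = Mul(Pow(Add(-5, t), -1), Add(a, t)) (Function('D')(a, t) = Mul(Add(a, t), Pow(Add(-5, t), -1)) = Mul(Pow(Add(-5, t), -1), Add(a, t)))
Mul(-2384, Add(-1, Mul(Function('D')(1, -2), 2))) = Mul(-2384, Add(-1, Mul(Mul(Pow(Add(-5, -2), -1), Add(1, -2)), 2))) = Mul(-2384, Add(-1, Mul(Mul(Pow(-7, -1), -1), 2))) = Mul(-2384, Add(-1, Mul(Mul(Rational(-1, 7), -1), 2))) = Mul(-2384, Add(-1, Mul(Rational(1, 7), 2))) = Mul(-2384, Add(-1, Rational(2, 7))) = Mul(-2384, Rational(-5, 7)) = Rational(11920, 7)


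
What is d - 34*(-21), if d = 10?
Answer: 724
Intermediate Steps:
d - 34*(-21) = 10 - 34*(-21) = 10 + 714 = 724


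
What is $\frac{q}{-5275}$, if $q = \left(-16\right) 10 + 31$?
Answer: $\frac{129}{5275} \approx 0.024455$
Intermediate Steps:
$q = -129$ ($q = -160 + 31 = -129$)
$\frac{q}{-5275} = - \frac{129}{-5275} = \left(-129\right) \left(- \frac{1}{5275}\right) = \frac{129}{5275}$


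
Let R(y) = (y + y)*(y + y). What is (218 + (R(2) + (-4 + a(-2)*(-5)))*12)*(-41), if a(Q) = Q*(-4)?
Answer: 4838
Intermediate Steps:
R(y) = 4*y² (R(y) = (2*y)*(2*y) = 4*y²)
a(Q) = -4*Q
(218 + (R(2) + (-4 + a(-2)*(-5)))*12)*(-41) = (218 + (4*2² + (-4 - 4*(-2)*(-5)))*12)*(-41) = (218 + (4*4 + (-4 + 8*(-5)))*12)*(-41) = (218 + (16 + (-4 - 40))*12)*(-41) = (218 + (16 - 44)*12)*(-41) = (218 - 28*12)*(-41) = (218 - 336)*(-41) = -118*(-41) = 4838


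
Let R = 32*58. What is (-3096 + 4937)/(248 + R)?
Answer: 7/8 ≈ 0.87500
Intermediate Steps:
R = 1856
(-3096 + 4937)/(248 + R) = (-3096 + 4937)/(248 + 1856) = 1841/2104 = 1841*(1/2104) = 7/8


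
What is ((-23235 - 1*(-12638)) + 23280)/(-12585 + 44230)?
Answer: 12683/31645 ≈ 0.40079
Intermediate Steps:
((-23235 - 1*(-12638)) + 23280)/(-12585 + 44230) = ((-23235 + 12638) + 23280)/31645 = (-10597 + 23280)*(1/31645) = 12683*(1/31645) = 12683/31645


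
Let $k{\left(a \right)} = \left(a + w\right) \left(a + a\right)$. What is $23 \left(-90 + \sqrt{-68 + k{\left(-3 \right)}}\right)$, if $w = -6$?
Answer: $-2070 + 23 i \sqrt{14} \approx -2070.0 + 86.058 i$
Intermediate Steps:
$k{\left(a \right)} = 2 a \left(-6 + a\right)$ ($k{\left(a \right)} = \left(a - 6\right) \left(a + a\right) = \left(-6 + a\right) 2 a = 2 a \left(-6 + a\right)$)
$23 \left(-90 + \sqrt{-68 + k{\left(-3 \right)}}\right) = 23 \left(-90 + \sqrt{-68 + 2 \left(-3\right) \left(-6 - 3\right)}\right) = 23 \left(-90 + \sqrt{-68 + 2 \left(-3\right) \left(-9\right)}\right) = 23 \left(-90 + \sqrt{-68 + 54}\right) = 23 \left(-90 + \sqrt{-14}\right) = 23 \left(-90 + i \sqrt{14}\right) = -2070 + 23 i \sqrt{14}$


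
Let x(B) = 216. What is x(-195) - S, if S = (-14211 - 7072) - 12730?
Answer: 34229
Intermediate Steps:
S = -34013 (S = -21283 - 12730 = -34013)
x(-195) - S = 216 - 1*(-34013) = 216 + 34013 = 34229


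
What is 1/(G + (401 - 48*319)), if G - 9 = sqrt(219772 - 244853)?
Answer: -14902/222094685 - I*sqrt(25081)/222094685 ≈ -6.7097e-5 - 7.1307e-7*I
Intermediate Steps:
G = 9 + I*sqrt(25081) (G = 9 + sqrt(219772 - 244853) = 9 + sqrt(-25081) = 9 + I*sqrt(25081) ≈ 9.0 + 158.37*I)
1/(G + (401 - 48*319)) = 1/((9 + I*sqrt(25081)) + (401 - 48*319)) = 1/((9 + I*sqrt(25081)) + (401 - 15312)) = 1/((9 + I*sqrt(25081)) - 14911) = 1/(-14902 + I*sqrt(25081))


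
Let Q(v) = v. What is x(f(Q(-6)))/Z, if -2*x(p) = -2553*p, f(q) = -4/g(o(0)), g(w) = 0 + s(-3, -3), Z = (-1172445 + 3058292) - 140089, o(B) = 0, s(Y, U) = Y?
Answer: 851/872879 ≈ 0.00097493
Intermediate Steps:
Z = 1745758 (Z = 1885847 - 140089 = 1745758)
g(w) = -3 (g(w) = 0 - 3 = -3)
f(q) = 4/3 (f(q) = -4/(-3) = -4*(-1/3) = 4/3)
x(p) = 2553*p/2 (x(p) = -(-2553)*p/2 = 2553*p/2)
x(f(Q(-6)))/Z = ((2553/2)*(4/3))/1745758 = 1702*(1/1745758) = 851/872879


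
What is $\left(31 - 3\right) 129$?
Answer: $3612$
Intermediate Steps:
$\left(31 - 3\right) 129 = 28 \cdot 129 = 3612$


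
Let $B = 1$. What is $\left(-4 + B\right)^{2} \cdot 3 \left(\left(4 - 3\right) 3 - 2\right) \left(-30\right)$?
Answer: $-810$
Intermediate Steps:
$\left(-4 + B\right)^{2} \cdot 3 \left(\left(4 - 3\right) 3 - 2\right) \left(-30\right) = \left(-4 + 1\right)^{2} \cdot 3 \left(\left(4 - 3\right) 3 - 2\right) \left(-30\right) = \left(-3\right)^{2} \cdot 3 \left(1 \cdot 3 - 2\right) \left(-30\right) = 9 \cdot 3 \left(3 - 2\right) \left(-30\right) = 9 \cdot 3 \cdot 1 \left(-30\right) = 9 \cdot 3 \left(-30\right) = 27 \left(-30\right) = -810$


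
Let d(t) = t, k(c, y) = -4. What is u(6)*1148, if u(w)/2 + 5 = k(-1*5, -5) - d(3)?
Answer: -27552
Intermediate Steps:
u(w) = -24 (u(w) = -10 + 2*(-4 - 1*3) = -10 + 2*(-4 - 3) = -10 + 2*(-7) = -10 - 14 = -24)
u(6)*1148 = -24*1148 = -27552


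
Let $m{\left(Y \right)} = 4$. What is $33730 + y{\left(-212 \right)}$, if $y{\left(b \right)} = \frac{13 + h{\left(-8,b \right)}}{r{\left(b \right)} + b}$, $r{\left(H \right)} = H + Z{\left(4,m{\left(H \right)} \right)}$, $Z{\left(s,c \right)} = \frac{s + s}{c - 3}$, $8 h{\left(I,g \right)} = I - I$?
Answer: $\frac{1079359}{32} \approx 33730.0$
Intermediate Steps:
$h{\left(I,g \right)} = 0$ ($h{\left(I,g \right)} = \frac{I - I}{8} = \frac{1}{8} \cdot 0 = 0$)
$Z{\left(s,c \right)} = \frac{2 s}{-3 + c}$
$r{\left(H \right)} = 8 + H$ ($r{\left(H \right)} = H + 2 \cdot 4 \frac{1}{-3 + 4} = H + 2 \cdot 4 \cdot 1^{-1} = H + 2 \cdot 4 \cdot 1 = H + 8 = 8 + H$)
$y{\left(b \right)} = \frac{13}{8 + 2 b}$ ($y{\left(b \right)} = \frac{13 + 0}{\left(8 + b\right) + b} = \frac{13}{8 + 2 b}$)
$33730 + y{\left(-212 \right)} = 33730 + \frac{13}{2 \left(4 - 212\right)} = 33730 + \frac{13}{2 \left(-208\right)} = 33730 + \frac{13}{2} \left(- \frac{1}{208}\right) = 33730 - \frac{1}{32} = \frac{1079359}{32}$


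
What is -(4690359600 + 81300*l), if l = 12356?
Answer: -5694902400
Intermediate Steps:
-(4690359600 + 81300*l) = -81300/(1/(12356 + 57692)) = -81300/(1/70048) = -81300/1/70048 = -81300*70048 = -5694902400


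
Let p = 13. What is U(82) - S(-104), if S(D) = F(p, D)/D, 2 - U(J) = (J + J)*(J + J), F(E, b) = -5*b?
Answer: -26889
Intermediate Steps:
U(J) = 2 - 4*J² (U(J) = 2 - (J + J)*(J + J) = 2 - 2*J*2*J = 2 - 4*J²)
S(D) = -5 (S(D) = (-5*D)/D = -5)
U(82) - S(-104) = (2 - 4*82²) - 1*(-5) = (2 - 4*6724) + 5 = (2 - 26896) + 5 = -26894 + 5 = -26889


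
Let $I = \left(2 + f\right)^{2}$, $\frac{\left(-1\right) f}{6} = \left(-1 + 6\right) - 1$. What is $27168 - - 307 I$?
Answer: $175756$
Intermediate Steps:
$f = -24$ ($f = - 6 \left(\left(-1 + 6\right) - 1\right) = - 6 \left(5 - 1\right) = \left(-6\right) 4 = -24$)
$I = 484$ ($I = \left(2 - 24\right)^{2} = \left(-22\right)^{2} = 484$)
$27168 - - 307 I = 27168 - \left(-307\right) 484 = 27168 - -148588 = 27168 + 148588 = 175756$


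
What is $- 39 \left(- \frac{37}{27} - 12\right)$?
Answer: $\frac{4693}{9} \approx 521.44$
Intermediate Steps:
$- 39 \left(- \frac{37}{27} - 12\right) = \left(-39\right) \left(- \frac{361}{27}\right) = \frac{4693}{9}$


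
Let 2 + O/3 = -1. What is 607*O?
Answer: -5463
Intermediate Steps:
O = -9 (O = -6 + 3*(-1) = -6 - 3 = -9)
607*O = 607*(-9) = -5463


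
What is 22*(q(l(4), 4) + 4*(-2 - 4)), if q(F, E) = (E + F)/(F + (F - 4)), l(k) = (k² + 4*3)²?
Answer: -202114/391 ≈ -516.92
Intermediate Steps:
l(k) = (12 + k²)² (l(k) = (k² + 12)² = (12 + k²)²)
q(F, E) = (E + F)/(-4 + 2*F) (q(F, E) = (E + F)/(F + (-4 + F)) = (E + F)/(-4 + 2*F))
22*(q(l(4), 4) + 4*(-2 - 4)) = 22*((4 + (12 + 4²)²)/(2*(-2 + (12 + 4²)²)) + 4*(-2 - 4)) = 22*((4 + (12 + 16)²)/(2*(-2 + (12 + 16)²)) + 4*(-6)) = 22*((4 + 28²)/(2*(-2 + 28²)) - 24) = 22*((4 + 784)/(2*(-2 + 784)) - 24) = 22*((½)*788/782 - 24) = 22*((½)*(1/782)*788 - 24) = 22*(197/391 - 24) = 22*(-9187/391) = -202114/391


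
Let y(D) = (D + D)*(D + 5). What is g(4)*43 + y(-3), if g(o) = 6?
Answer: 246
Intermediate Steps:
y(D) = 2*D*(5 + D) (y(D) = (2*D)*(5 + D) = 2*D*(5 + D))
g(4)*43 + y(-3) = 6*43 + 2*(-3)*(5 - 3) = 258 + 2*(-3)*2 = 258 - 12 = 246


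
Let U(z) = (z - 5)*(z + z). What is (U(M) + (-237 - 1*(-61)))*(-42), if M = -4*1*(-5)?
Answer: -17808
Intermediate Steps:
M = 20 (M = -4*(-5) = 20)
U(z) = 2*z*(-5 + z) (U(z) = (-5 + z)*(2*z) = 2*z*(-5 + z))
(U(M) + (-237 - 1*(-61)))*(-42) = (2*20*(-5 + 20) + (-237 - 1*(-61)))*(-42) = (2*20*15 + (-237 + 61))*(-42) = (600 - 176)*(-42) = 424*(-42) = -17808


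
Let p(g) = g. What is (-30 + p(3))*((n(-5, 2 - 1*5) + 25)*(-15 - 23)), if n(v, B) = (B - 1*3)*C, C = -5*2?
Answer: 87210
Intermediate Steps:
C = -10
n(v, B) = 30 - 10*B (n(v, B) = (B - 1*3)*(-10) = (B - 3)*(-10) = (-3 + B)*(-10) = 30 - 10*B)
(-30 + p(3))*((n(-5, 2 - 1*5) + 25)*(-15 - 23)) = (-30 + 3)*(((30 - 10*(2 - 1*5)) + 25)*(-15 - 23)) = -27*((30 - 10*(2 - 5)) + 25)*(-38) = -27*((30 - 10*(-3)) + 25)*(-38) = -27*((30 + 30) + 25)*(-38) = -27*(60 + 25)*(-38) = -2295*(-38) = -27*(-3230) = 87210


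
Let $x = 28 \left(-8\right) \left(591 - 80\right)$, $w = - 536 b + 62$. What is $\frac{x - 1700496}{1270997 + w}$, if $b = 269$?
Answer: $- \frac{362992}{225375} \approx -1.6106$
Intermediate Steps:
$w = -144122$ ($w = \left(-536\right) 269 + 62 = -144184 + 62 = -144122$)
$x = -114464$ ($x = \left(-224\right) 511 = -114464$)
$\frac{x - 1700496}{1270997 + w} = \frac{-114464 - 1700496}{1270997 - 144122} = - \frac{1814960}{1126875} = \left(-1814960\right) \frac{1}{1126875} = - \frac{362992}{225375}$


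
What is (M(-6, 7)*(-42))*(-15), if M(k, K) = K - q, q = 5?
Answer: 1260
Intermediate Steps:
M(k, K) = -5 + K (M(k, K) = K - 1*5 = K - 5 = -5 + K)
(M(-6, 7)*(-42))*(-15) = ((-5 + 7)*(-42))*(-15) = (2*(-42))*(-15) = -84*(-15) = 1260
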